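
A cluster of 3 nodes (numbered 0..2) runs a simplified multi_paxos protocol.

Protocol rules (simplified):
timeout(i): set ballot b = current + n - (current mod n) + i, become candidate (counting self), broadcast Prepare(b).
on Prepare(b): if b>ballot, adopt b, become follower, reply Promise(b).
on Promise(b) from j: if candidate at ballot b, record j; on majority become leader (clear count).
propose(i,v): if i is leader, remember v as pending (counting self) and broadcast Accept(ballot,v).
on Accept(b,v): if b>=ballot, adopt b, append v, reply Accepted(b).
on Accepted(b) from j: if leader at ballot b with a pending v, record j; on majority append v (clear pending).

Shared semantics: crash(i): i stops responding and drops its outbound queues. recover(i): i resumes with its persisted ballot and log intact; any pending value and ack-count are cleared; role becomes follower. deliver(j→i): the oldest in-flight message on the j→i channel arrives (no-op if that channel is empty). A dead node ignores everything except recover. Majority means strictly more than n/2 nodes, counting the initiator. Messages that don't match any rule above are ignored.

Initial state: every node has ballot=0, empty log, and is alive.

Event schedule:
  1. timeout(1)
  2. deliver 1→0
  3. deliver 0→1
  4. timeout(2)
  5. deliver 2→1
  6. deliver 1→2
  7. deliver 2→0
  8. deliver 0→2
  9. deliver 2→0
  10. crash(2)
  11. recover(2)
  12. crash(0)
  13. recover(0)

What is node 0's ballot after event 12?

1. timeout(1):  <1:cand b4 ->
2. deliver 1→0:  <0:foll b4 ->
3. deliver 0→1:  <1:lead b4 ->
4. timeout(2):  <2:cand b5 ->
5. deliver 2→1:  <1:foll b5 ->
6. deliver 1→2:  nop
7. deliver 2→0:  <0:foll b5 ->
8. deliver 0→2:  <2:lead b5 ->
9. deliver 2→0:  nop
10. crash(2):  <2:✗lead b5 ->
11. recover(2):  <2:foll b5 ->
12. crash(0):  <0:✗foll b5 ->

5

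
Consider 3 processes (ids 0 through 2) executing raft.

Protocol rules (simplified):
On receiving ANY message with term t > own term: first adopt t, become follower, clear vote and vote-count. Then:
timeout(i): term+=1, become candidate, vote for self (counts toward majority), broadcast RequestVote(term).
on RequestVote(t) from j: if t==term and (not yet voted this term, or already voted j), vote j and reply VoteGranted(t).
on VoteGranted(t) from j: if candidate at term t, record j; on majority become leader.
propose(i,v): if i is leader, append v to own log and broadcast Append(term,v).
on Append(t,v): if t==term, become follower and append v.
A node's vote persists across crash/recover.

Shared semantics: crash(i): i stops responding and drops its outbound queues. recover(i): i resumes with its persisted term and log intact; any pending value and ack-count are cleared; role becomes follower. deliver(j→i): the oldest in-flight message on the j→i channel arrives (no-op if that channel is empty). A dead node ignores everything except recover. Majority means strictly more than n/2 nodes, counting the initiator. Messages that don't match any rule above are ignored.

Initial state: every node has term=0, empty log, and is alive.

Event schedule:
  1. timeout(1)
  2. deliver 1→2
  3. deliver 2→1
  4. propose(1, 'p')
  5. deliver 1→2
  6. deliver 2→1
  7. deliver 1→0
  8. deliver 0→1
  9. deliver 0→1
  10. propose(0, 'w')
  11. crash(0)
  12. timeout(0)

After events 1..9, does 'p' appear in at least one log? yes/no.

yes

1. timeout(1):  <1:cand t1 ->
2. deliver 1→2:  <2:foll t1 ->
3. deliver 2→1:  <1:lead t1 ->
4. propose(1,'p'):  <1:lead t1 p>
5. deliver 1→2:  <2:foll t1 p>
6. deliver 2→1:  nop
7. deliver 1→0:  <0:foll t1 ->
8. deliver 0→1:  nop
9. deliver 0→1:  nop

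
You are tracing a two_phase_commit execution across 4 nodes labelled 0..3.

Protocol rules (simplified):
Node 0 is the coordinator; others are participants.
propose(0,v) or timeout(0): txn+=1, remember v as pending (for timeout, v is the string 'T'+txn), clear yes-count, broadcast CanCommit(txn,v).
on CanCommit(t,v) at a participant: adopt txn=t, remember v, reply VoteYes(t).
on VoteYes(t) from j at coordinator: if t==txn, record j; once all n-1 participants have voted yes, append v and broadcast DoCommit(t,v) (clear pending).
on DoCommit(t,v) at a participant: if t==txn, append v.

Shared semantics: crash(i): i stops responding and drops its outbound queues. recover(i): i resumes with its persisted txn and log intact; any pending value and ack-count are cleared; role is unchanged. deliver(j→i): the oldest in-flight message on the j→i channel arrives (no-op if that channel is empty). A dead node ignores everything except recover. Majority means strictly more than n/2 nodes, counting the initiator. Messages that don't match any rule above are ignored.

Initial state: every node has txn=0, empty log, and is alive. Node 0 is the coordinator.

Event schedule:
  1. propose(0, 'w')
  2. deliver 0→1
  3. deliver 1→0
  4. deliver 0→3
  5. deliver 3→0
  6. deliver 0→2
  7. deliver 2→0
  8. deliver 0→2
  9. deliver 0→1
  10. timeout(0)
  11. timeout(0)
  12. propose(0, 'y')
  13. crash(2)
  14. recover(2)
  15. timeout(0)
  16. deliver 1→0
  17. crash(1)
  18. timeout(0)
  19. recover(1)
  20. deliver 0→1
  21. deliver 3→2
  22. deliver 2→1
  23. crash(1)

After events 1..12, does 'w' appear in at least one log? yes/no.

e1 propose(0,'w'): 0[coor,t=1,-]
e2 deliver 0→1: 1[part,t=1,-]
e3 deliver 1→0: ·
e4 deliver 0→3: 3[part,t=1,-]
e5 deliver 3→0: ·
e6 deliver 0→2: 2[part,t=1,-]
e7 deliver 2→0: 0[coor,t=1,w]
e8 deliver 0→2: 2[part,t=1,w]
e9 deliver 0→1: 1[part,t=1,w]
e10 timeout(0): 0[coor,t=2,w]
e11 timeout(0): 0[coor,t=3,w]
e12 propose(0,'y'): 0[coor,t=4,w]

yes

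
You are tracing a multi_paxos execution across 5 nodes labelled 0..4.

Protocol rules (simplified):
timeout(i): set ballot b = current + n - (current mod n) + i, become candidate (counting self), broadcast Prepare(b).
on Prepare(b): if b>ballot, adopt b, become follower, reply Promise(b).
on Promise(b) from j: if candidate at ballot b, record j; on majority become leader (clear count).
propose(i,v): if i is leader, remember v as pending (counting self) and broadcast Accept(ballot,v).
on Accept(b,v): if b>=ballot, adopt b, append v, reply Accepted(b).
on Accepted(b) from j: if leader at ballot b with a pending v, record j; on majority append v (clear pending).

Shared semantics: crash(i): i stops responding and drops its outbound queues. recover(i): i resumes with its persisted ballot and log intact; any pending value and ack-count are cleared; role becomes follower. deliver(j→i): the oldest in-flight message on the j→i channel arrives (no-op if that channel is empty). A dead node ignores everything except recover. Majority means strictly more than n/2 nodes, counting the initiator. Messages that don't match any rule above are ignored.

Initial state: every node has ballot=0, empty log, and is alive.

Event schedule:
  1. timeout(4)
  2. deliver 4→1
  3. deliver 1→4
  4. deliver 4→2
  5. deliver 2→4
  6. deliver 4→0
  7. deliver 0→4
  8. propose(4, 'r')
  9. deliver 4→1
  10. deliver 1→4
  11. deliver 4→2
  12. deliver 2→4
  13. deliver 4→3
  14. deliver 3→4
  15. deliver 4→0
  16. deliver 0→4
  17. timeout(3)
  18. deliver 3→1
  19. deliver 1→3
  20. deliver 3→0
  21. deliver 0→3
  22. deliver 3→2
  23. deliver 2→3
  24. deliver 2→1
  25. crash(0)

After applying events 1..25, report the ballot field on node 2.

step 1 timeout(4): 4={cand,b=9,log=-}
step 2 deliver 4→1: 1={foll,b=9,log=-}
step 3 deliver 1→4: —
step 4 deliver 4→2: 2={foll,b=9,log=-}
step 5 deliver 2→4: 4={lead,b=9,log=-}
step 6 deliver 4→0: 0={foll,b=9,log=-}
step 7 deliver 0→4: —
step 8 propose(4,'r'): —
step 9 deliver 4→1: 1={foll,b=9,log=r}
step 10 deliver 1→4: —
step 11 deliver 4→2: 2={foll,b=9,log=r}
step 12 deliver 2→4: 4={lead,b=9,log=r}
step 13 deliver 4→3: 3={foll,b=9,log=-}
step 14 deliver 3→4: —
step 15 deliver 4→0: 0={foll,b=9,log=r}
step 16 deliver 0→4: —
step 17 timeout(3): 3={cand,b=13,log=-}
step 18 deliver 3→1: 1={foll,b=13,log=r}
step 19 deliver 1→3: —
step 20 deliver 3→0: 0={foll,b=13,log=r}
step 21 deliver 0→3: 3={lead,b=13,log=-}
step 22 deliver 3→2: 2={foll,b=13,log=r}
step 23 deliver 2→3: —
step 24 deliver 2→1: —
step 25 crash(0): 0={✗foll,b=13,log=r}

13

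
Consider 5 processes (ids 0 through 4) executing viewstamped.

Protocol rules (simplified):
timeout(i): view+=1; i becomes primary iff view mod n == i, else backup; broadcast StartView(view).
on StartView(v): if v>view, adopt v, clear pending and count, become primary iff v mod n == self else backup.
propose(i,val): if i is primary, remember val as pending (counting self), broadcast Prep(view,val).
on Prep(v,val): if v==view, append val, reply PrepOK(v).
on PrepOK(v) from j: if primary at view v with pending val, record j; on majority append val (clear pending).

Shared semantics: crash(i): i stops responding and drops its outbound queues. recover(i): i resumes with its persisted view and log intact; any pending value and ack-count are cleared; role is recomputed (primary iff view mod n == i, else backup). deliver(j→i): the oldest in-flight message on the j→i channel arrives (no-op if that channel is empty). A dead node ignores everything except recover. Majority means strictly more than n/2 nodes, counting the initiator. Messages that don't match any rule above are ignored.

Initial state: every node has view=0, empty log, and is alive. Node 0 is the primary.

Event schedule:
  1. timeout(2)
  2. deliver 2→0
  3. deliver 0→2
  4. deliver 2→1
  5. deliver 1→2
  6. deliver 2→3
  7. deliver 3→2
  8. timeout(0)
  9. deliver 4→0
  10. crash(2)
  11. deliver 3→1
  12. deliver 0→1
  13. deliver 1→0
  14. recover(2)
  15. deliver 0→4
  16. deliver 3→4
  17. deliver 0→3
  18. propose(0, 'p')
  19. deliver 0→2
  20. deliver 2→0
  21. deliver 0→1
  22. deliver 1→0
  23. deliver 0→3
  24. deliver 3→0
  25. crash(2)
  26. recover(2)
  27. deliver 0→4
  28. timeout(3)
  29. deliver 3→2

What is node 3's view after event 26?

2

after 1 — timeout(2): n2:back/v1/[-]
after 2 — deliver 2→0: n0:back/v1/[-]
after 3 — deliver 0→2: ·
after 4 — deliver 2→1: n1:prim/v1/[-]
after 5 — deliver 1→2: ·
after 6 — deliver 2→3: n3:back/v1/[-]
after 7 — deliver 3→2: ·
after 8 — timeout(0): n0:back/v2/[-]
after 9 — deliver 4→0: ·
after 10 — crash(2): n2:✗back/v1/[-]
after 11 — deliver 3→1: ·
after 12 — deliver 0→1: n1:back/v2/[-]
after 13 — deliver 1→0: ·
after 14 — recover(2): n2:back/v1/[-]
after 15 — deliver 0→4: n4:back/v2/[-]
after 16 — deliver 3→4: ·
after 17 — deliver 0→3: n3:back/v2/[-]
after 18 — propose(0,'p'): ·
after 19 — deliver 0→2: n2:prim/v2/[-]
after 20 — deliver 2→0: ·
after 21 — deliver 0→1: ·
after 22 — deliver 1→0: ·
after 23 — deliver 0→3: ·
after 24 — deliver 3→0: ·
after 25 — crash(2): n2:✗prim/v2/[-]
after 26 — recover(2): n2:prim/v2/[-]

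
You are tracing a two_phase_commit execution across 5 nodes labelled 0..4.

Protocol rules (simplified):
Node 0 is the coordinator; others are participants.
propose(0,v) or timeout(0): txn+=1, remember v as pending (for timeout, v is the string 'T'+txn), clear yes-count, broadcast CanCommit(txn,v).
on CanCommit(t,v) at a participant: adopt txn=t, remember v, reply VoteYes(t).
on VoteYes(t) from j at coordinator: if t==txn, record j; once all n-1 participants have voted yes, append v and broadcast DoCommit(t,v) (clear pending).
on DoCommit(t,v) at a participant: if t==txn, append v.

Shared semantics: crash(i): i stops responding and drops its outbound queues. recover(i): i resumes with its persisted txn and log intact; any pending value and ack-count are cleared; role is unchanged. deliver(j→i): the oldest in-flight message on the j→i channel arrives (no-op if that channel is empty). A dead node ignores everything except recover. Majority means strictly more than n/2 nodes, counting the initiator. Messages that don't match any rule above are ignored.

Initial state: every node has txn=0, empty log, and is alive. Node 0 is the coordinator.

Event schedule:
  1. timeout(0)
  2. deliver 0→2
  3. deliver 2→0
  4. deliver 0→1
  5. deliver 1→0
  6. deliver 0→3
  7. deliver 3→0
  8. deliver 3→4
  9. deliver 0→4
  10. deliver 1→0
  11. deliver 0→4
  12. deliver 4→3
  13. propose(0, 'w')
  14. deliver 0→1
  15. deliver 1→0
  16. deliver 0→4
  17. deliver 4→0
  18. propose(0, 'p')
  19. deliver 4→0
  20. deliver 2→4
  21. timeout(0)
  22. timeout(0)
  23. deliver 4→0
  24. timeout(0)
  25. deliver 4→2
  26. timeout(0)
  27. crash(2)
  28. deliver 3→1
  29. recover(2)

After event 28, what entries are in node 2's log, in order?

[1] timeout(0) → N0(coor t1 [-])
[2] deliver 0→2 → N2(part t1 [-])
[3] deliver 2→0 → ∅
[4] deliver 0→1 → N1(part t1 [-])
[5] deliver 1→0 → ∅
[6] deliver 0→3 → N3(part t1 [-])
[7] deliver 3→0 → ∅
[8] deliver 3→4 → ∅
[9] deliver 0→4 → N4(part t1 [-])
[10] deliver 1→0 → ∅
[11] deliver 0→4 → ∅
[12] deliver 4→3 → ∅
[13] propose(0,'w') → N0(coor t2 [-])
[14] deliver 0→1 → N1(part t2 [-])
[15] deliver 1→0 → ∅
[16] deliver 0→4 → N4(part t2 [-])
[17] deliver 4→0 → ∅
[18] propose(0,'p') → N0(coor t3 [-])
[19] deliver 4→0 → ∅
[20] deliver 2→4 → ∅
[21] timeout(0) → N0(coor t4 [-])
[22] timeout(0) → N0(coor t5 [-])
[23] deliver 4→0 → ∅
[24] timeout(0) → N0(coor t6 [-])
[25] deliver 4→2 → ∅
[26] timeout(0) → N0(coor t7 [-])
[27] crash(2) → N2(✗part t1 [-])
[28] deliver 3→1 → ∅

empty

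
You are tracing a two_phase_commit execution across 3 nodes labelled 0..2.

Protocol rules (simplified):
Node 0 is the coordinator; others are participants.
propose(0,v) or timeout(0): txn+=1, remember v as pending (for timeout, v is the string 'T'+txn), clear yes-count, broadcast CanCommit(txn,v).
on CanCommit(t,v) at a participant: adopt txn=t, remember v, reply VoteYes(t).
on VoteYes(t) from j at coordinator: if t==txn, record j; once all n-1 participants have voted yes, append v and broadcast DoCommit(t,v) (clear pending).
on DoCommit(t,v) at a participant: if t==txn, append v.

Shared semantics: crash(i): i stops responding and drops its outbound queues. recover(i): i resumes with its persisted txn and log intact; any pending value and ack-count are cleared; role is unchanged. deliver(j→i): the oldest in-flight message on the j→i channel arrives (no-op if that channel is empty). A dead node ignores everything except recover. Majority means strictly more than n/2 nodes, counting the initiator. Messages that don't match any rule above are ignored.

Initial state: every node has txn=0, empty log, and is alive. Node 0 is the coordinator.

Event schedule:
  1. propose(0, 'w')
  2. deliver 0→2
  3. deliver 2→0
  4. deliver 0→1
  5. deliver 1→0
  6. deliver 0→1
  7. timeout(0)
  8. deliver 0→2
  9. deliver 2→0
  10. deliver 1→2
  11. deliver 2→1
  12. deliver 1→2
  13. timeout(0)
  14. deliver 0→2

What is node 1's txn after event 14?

1

step 1 propose(0,'w'): 0={coor,t=1,log=-}
step 2 deliver 0→2: 2={part,t=1,log=-}
step 3 deliver 2→0: —
step 4 deliver 0→1: 1={part,t=1,log=-}
step 5 deliver 1→0: 0={coor,t=1,log=w}
step 6 deliver 0→1: 1={part,t=1,log=w}
step 7 timeout(0): 0={coor,t=2,log=w}
step 8 deliver 0→2: 2={part,t=1,log=w}
step 9 deliver 2→0: —
step 10 deliver 1→2: —
step 11 deliver 2→1: —
step 12 deliver 1→2: —
step 13 timeout(0): 0={coor,t=3,log=w}
step 14 deliver 0→2: 2={part,t=2,log=w}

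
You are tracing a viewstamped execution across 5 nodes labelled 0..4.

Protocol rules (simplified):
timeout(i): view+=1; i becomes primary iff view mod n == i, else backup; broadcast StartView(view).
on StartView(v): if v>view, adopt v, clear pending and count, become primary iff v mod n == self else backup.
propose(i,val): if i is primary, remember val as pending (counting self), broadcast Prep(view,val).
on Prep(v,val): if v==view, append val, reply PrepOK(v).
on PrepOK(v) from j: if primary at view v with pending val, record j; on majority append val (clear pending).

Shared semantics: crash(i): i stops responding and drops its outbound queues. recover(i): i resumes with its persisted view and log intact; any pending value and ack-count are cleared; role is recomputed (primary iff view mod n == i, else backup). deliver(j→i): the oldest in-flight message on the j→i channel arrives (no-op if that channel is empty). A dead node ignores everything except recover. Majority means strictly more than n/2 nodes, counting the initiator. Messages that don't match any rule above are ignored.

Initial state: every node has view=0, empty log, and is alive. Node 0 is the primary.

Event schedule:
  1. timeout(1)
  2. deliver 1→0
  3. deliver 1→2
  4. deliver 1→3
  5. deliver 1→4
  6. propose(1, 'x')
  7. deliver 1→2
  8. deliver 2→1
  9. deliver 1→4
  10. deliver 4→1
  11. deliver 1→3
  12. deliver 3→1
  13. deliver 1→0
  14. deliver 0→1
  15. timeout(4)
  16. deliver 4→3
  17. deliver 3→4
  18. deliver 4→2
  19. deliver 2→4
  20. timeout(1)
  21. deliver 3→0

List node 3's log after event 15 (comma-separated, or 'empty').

x

after 1 — timeout(1): n1:prim/v1/[-]
after 2 — deliver 1→0: n0:back/v1/[-]
after 3 — deliver 1→2: n2:back/v1/[-]
after 4 — deliver 1→3: n3:back/v1/[-]
after 5 — deliver 1→4: n4:back/v1/[-]
after 6 — propose(1,'x'): ·
after 7 — deliver 1→2: n2:back/v1/[x]
after 8 — deliver 2→1: ·
after 9 — deliver 1→4: n4:back/v1/[x]
after 10 — deliver 4→1: n1:prim/v1/[x]
after 11 — deliver 1→3: n3:back/v1/[x]
after 12 — deliver 3→1: ·
after 13 — deliver 1→0: n0:back/v1/[x]
after 14 — deliver 0→1: ·
after 15 — timeout(4): n4:back/v2/[x]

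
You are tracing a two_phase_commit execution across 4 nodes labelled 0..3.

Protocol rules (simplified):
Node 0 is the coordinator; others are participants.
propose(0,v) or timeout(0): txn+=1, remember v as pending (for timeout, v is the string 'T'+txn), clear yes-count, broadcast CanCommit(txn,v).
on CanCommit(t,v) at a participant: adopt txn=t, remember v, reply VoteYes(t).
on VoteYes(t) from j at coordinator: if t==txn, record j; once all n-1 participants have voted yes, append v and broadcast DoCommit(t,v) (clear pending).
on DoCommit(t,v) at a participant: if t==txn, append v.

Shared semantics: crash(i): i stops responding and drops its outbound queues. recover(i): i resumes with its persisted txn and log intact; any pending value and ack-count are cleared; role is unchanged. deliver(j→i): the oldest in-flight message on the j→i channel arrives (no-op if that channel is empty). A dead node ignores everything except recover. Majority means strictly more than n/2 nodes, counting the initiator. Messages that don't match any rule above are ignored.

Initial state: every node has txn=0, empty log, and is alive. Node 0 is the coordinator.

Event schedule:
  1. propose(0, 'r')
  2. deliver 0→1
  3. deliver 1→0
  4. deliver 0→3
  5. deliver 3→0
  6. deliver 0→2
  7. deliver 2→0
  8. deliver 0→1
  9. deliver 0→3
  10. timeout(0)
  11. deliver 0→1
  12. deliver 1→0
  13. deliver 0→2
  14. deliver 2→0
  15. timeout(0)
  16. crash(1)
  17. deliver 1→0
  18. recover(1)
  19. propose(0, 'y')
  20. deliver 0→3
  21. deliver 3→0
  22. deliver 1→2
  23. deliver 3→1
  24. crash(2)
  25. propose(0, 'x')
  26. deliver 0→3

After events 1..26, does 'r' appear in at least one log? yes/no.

1. propose(0,'r'):  <0:coor t1 ->
2. deliver 0→1:  <1:part t1 ->
3. deliver 1→0:  nop
4. deliver 0→3:  <3:part t1 ->
5. deliver 3→0:  nop
6. deliver 0→2:  <2:part t1 ->
7. deliver 2→0:  <0:coor t1 r>
8. deliver 0→1:  <1:part t1 r>
9. deliver 0→3:  <3:part t1 r>
10. timeout(0):  <0:coor t2 r>
11. deliver 0→1:  <1:part t2 r>
12. deliver 1→0:  nop
13. deliver 0→2:  <2:part t1 r>
14. deliver 2→0:  nop
15. timeout(0):  <0:coor t3 r>
16. crash(1):  <1:✗part t2 r>
17. deliver 1→0:  nop
18. recover(1):  <1:part t2 r>
19. propose(0,'y'):  <0:coor t4 r>
20. deliver 0→3:  <3:part t2 r>
21. deliver 3→0:  nop
22. deliver 1→2:  nop
23. deliver 3→1:  nop
24. crash(2):  <2:✗part t1 r>
25. propose(0,'x'):  <0:coor t5 r>
26. deliver 0→3:  <3:part t3 r>

yes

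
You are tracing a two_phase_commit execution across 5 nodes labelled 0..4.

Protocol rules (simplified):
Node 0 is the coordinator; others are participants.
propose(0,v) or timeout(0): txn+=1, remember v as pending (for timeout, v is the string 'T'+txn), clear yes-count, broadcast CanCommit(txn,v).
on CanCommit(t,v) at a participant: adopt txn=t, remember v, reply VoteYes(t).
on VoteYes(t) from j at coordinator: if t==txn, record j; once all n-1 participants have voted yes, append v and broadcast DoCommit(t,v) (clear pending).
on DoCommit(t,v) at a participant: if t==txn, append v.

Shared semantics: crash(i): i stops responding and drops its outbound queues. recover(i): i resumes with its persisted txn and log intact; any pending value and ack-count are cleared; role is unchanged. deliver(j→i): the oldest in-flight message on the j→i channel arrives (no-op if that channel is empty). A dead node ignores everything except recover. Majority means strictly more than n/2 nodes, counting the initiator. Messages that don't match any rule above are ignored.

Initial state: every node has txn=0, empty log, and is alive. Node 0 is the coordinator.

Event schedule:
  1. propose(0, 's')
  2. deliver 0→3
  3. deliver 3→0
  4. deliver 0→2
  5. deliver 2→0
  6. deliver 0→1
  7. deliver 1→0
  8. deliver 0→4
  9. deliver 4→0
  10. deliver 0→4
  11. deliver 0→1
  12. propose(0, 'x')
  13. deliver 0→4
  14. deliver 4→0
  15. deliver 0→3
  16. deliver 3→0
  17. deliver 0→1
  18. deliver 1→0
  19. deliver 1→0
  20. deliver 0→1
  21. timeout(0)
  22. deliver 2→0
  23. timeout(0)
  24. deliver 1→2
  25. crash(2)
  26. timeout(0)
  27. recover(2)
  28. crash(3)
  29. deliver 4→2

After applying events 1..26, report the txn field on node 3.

after 1 — propose(0,'s'): n0:coor/t1/[-]
after 2 — deliver 0→3: n3:part/t1/[-]
after 3 — deliver 3→0: ·
after 4 — deliver 0→2: n2:part/t1/[-]
after 5 — deliver 2→0: ·
after 6 — deliver 0→1: n1:part/t1/[-]
after 7 — deliver 1→0: ·
after 8 — deliver 0→4: n4:part/t1/[-]
after 9 — deliver 4→0: n0:coor/t1/[s]
after 10 — deliver 0→4: n4:part/t1/[s]
after 11 — deliver 0→1: n1:part/t1/[s]
after 12 — propose(0,'x'): n0:coor/t2/[s]
after 13 — deliver 0→4: n4:part/t2/[s]
after 14 — deliver 4→0: ·
after 15 — deliver 0→3: n3:part/t1/[s]
after 16 — deliver 3→0: ·
after 17 — deliver 0→1: n1:part/t2/[s]
after 18 — deliver 1→0: ·
after 19 — deliver 1→0: ·
after 20 — deliver 0→1: ·
after 21 — timeout(0): n0:coor/t3/[s]
after 22 — deliver 2→0: ·
after 23 — timeout(0): n0:coor/t4/[s]
after 24 — deliver 1→2: ·
after 25 — crash(2): n2:✗part/t1/[-]
after 26 — timeout(0): n0:coor/t5/[s]

1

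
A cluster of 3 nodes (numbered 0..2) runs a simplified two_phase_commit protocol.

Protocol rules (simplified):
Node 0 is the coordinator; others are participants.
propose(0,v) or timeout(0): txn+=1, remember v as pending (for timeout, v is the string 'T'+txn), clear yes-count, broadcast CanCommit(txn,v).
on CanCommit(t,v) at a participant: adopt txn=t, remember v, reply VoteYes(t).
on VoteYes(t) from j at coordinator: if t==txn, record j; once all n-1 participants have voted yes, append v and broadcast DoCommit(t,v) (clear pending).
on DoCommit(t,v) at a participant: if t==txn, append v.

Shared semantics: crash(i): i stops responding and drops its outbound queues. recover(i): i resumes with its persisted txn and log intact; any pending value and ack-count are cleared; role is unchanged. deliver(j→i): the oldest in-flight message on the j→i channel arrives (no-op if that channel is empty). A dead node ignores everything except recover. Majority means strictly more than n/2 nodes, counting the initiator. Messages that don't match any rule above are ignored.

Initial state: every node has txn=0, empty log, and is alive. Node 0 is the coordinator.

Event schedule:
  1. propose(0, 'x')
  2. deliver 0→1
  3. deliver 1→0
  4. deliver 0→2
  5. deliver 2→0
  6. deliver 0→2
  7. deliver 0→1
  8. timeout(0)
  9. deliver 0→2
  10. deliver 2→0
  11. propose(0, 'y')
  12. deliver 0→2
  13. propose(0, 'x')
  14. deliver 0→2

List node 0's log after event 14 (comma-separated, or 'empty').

step 1 propose(0,'x'): 0={coor,t=1,log=-}
step 2 deliver 0→1: 1={part,t=1,log=-}
step 3 deliver 1→0: —
step 4 deliver 0→2: 2={part,t=1,log=-}
step 5 deliver 2→0: 0={coor,t=1,log=x}
step 6 deliver 0→2: 2={part,t=1,log=x}
step 7 deliver 0→1: 1={part,t=1,log=x}
step 8 timeout(0): 0={coor,t=2,log=x}
step 9 deliver 0→2: 2={part,t=2,log=x}
step 10 deliver 2→0: —
step 11 propose(0,'y'): 0={coor,t=3,log=x}
step 12 deliver 0→2: 2={part,t=3,log=x}
step 13 propose(0,'x'): 0={coor,t=4,log=x}
step 14 deliver 0→2: 2={part,t=4,log=x}

x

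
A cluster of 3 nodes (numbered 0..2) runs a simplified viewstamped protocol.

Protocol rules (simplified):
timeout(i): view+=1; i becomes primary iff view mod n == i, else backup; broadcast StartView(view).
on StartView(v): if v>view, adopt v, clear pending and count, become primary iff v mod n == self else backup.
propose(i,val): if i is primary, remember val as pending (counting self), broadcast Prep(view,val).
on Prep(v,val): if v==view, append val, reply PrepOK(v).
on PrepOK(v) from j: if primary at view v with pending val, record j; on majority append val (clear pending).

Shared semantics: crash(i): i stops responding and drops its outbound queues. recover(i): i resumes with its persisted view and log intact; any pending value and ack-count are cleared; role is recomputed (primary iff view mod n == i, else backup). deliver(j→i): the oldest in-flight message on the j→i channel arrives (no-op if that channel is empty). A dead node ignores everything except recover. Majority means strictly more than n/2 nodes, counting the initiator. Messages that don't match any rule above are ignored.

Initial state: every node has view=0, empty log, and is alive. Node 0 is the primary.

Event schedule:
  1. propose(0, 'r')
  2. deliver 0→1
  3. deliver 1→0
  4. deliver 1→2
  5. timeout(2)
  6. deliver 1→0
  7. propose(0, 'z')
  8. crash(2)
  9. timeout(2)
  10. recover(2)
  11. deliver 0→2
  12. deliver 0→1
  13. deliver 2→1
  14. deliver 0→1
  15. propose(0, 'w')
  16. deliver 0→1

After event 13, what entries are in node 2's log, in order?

empty

step 1 propose(0,'r'): —
step 2 deliver 0→1: 1={back,v=0,log=r}
step 3 deliver 1→0: 0={prim,v=0,log=r}
step 4 deliver 1→2: —
step 5 timeout(2): 2={back,v=1,log=-}
step 6 deliver 1→0: —
step 7 propose(0,'z'): —
step 8 crash(2): 2={✗back,v=1,log=-}
step 9 timeout(2): —
step 10 recover(2): 2={back,v=1,log=-}
step 11 deliver 0→2: —
step 12 deliver 0→1: 1={back,v=0,log=r,z}
step 13 deliver 2→1: —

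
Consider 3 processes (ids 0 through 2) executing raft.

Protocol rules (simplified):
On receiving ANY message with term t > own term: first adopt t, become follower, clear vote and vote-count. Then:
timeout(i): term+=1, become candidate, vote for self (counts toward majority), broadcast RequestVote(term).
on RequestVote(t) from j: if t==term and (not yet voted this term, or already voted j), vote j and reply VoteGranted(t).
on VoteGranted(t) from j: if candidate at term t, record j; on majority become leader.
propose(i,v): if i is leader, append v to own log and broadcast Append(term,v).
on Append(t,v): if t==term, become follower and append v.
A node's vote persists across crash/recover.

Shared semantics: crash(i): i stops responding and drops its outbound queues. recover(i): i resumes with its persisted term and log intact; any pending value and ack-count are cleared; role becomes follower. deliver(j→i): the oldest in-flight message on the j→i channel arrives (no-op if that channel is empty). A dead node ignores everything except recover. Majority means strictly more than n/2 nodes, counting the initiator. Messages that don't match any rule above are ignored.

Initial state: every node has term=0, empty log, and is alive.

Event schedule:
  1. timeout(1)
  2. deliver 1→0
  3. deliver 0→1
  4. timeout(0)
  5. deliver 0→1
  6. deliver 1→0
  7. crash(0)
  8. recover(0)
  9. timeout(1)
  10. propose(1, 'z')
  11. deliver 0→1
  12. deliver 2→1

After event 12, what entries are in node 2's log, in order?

empty

[1] timeout(1) → N1(cand t1 [-])
[2] deliver 1→0 → N0(foll t1 [-])
[3] deliver 0→1 → N1(lead t1 [-])
[4] timeout(0) → N0(cand t2 [-])
[5] deliver 0→1 → N1(foll t2 [-])
[6] deliver 1→0 → N0(lead t2 [-])
[7] crash(0) → N0(✗lead t2 [-])
[8] recover(0) → N0(foll t2 [-])
[9] timeout(1) → N1(cand t3 [-])
[10] propose(1,'z') → ∅
[11] deliver 0→1 → ∅
[12] deliver 2→1 → ∅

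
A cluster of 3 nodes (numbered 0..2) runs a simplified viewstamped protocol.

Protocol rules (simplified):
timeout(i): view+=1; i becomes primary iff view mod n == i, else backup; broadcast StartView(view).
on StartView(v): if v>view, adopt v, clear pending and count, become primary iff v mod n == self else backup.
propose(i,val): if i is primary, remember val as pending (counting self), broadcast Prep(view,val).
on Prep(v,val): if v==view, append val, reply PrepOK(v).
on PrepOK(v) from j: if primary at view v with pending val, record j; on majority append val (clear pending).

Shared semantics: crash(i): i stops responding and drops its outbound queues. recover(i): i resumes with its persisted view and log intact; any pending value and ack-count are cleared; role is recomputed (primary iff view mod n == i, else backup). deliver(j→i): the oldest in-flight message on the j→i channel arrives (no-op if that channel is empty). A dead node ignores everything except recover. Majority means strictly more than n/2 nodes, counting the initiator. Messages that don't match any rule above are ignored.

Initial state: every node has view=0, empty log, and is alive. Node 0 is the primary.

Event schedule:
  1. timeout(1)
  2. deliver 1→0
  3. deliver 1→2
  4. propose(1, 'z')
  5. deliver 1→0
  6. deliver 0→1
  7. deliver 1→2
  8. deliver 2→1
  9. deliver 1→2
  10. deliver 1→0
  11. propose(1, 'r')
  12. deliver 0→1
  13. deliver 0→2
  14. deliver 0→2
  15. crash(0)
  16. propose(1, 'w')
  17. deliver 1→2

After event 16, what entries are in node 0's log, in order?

z

e1 timeout(1): 1[prim,v=1,-]
e2 deliver 1→0: 0[back,v=1,-]
e3 deliver 1→2: 2[back,v=1,-]
e4 propose(1,'z'): ·
e5 deliver 1→0: 0[back,v=1,z]
e6 deliver 0→1: 1[prim,v=1,z]
e7 deliver 1→2: 2[back,v=1,z]
e8 deliver 2→1: ·
e9 deliver 1→2: ·
e10 deliver 1→0: ·
e11 propose(1,'r'): ·
e12 deliver 0→1: ·
e13 deliver 0→2: ·
e14 deliver 0→2: ·
e15 crash(0): 0[✗back,v=1,z]
e16 propose(1,'w'): ·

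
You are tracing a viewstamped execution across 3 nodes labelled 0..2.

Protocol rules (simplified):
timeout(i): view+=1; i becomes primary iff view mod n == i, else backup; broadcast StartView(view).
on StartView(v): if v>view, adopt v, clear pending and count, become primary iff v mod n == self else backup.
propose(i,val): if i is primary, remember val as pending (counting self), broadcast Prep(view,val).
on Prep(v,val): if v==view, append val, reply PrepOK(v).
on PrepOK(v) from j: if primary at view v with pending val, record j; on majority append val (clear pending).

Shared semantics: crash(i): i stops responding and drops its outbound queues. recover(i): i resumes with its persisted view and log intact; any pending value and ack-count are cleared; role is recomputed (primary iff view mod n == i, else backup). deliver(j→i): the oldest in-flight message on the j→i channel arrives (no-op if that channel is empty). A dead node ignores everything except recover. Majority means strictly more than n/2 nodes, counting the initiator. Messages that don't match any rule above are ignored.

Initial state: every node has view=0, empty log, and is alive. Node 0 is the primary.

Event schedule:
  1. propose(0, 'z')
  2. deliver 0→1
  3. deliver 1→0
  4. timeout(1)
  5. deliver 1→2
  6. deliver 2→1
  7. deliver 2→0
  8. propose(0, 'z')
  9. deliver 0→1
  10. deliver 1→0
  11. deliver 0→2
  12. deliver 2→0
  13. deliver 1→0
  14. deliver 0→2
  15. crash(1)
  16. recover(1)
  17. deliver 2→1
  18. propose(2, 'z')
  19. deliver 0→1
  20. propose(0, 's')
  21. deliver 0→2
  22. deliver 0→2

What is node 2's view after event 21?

e1 propose(0,'z'): ·
e2 deliver 0→1: 1[back,v=0,z]
e3 deliver 1→0: 0[prim,v=0,z]
e4 timeout(1): 1[prim,v=1,z]
e5 deliver 1→2: 2[back,v=1,-]
e6 deliver 2→1: ·
e7 deliver 2→0: ·
e8 propose(0,'z'): ·
e9 deliver 0→1: ·
e10 deliver 1→0: 0[back,v=1,z]
e11 deliver 0→2: ·
e12 deliver 2→0: ·
e13 deliver 1→0: ·
e14 deliver 0→2: ·
e15 crash(1): 1[✗prim,v=1,z]
e16 recover(1): 1[prim,v=1,z]
e17 deliver 2→1: ·
e18 propose(2,'z'): ·
e19 deliver 0→1: ·
e20 propose(0,'s'): ·
e21 deliver 0→2: ·

1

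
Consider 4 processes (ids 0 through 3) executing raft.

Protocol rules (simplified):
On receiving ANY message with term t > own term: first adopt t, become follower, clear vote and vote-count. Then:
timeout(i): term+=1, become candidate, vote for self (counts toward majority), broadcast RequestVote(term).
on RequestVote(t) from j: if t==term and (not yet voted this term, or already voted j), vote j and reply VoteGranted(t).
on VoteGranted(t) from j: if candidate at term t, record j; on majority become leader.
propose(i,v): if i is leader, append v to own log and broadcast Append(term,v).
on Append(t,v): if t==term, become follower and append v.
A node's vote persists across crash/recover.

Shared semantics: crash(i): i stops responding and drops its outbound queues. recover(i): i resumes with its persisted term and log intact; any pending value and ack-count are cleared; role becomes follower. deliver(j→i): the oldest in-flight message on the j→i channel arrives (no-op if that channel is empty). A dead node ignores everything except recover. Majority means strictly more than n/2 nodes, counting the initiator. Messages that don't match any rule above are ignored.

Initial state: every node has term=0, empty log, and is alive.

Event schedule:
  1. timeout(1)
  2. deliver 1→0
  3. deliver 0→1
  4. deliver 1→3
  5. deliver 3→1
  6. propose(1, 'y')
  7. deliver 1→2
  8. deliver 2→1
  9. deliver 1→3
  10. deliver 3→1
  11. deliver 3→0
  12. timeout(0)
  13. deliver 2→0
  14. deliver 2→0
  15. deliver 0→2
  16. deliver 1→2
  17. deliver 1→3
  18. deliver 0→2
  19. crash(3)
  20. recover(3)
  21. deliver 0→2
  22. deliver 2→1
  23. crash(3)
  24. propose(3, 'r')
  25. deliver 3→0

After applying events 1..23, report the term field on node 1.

1

e1 timeout(1): 1[cand,t=1,-]
e2 deliver 1→0: 0[foll,t=1,-]
e3 deliver 0→1: ·
e4 deliver 1→3: 3[foll,t=1,-]
e5 deliver 3→1: 1[lead,t=1,-]
e6 propose(1,'y'): 1[lead,t=1,y]
e7 deliver 1→2: 2[foll,t=1,-]
e8 deliver 2→1: ·
e9 deliver 1→3: 3[foll,t=1,y]
e10 deliver 3→1: ·
e11 deliver 3→0: ·
e12 timeout(0): 0[cand,t=2,-]
e13 deliver 2→0: ·
e14 deliver 2→0: ·
e15 deliver 0→2: 2[foll,t=2,-]
e16 deliver 1→2: ·
e17 deliver 1→3: ·
e18 deliver 0→2: ·
e19 crash(3): 3[✗foll,t=1,y]
e20 recover(3): 3[foll,t=1,y]
e21 deliver 0→2: ·
e22 deliver 2→1: ·
e23 crash(3): 3[✗foll,t=1,y]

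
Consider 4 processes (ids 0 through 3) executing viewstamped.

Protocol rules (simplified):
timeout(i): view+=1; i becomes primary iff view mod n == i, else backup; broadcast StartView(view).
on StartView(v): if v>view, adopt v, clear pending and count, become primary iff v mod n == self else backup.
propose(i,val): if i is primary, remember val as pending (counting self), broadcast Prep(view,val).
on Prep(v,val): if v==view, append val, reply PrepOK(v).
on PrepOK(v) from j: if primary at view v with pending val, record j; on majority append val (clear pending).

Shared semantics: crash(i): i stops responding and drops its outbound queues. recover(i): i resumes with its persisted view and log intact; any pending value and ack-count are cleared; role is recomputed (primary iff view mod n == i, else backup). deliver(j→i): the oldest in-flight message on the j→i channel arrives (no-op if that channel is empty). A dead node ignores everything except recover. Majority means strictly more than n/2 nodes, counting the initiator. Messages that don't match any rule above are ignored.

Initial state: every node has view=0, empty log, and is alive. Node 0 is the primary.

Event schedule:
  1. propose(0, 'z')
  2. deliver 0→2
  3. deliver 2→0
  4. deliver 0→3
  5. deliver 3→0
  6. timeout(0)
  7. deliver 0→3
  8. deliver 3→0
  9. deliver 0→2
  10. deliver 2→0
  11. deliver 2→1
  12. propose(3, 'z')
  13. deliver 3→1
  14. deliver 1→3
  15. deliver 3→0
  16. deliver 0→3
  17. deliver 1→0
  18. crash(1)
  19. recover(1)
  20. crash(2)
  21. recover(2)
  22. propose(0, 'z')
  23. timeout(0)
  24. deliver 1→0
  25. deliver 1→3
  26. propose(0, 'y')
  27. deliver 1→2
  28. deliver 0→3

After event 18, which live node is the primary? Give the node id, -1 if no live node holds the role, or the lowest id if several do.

1. propose(0,'z'):  nop
2. deliver 0→2:  <2:back v0 z>
3. deliver 2→0:  nop
4. deliver 0→3:  <3:back v0 z>
5. deliver 3→0:  <0:prim v0 z>
6. timeout(0):  <0:back v1 z>
7. deliver 0→3:  <3:back v1 z>
8. deliver 3→0:  nop
9. deliver 0→2:  <2:back v1 z>
10. deliver 2→0:  nop
11. deliver 2→1:  nop
12. propose(3,'z'):  nop
13. deliver 3→1:  nop
14. deliver 1→3:  nop
15. deliver 3→0:  nop
16. deliver 0→3:  nop
17. deliver 1→0:  nop
18. crash(1):  <1:✗back v0 ->

-1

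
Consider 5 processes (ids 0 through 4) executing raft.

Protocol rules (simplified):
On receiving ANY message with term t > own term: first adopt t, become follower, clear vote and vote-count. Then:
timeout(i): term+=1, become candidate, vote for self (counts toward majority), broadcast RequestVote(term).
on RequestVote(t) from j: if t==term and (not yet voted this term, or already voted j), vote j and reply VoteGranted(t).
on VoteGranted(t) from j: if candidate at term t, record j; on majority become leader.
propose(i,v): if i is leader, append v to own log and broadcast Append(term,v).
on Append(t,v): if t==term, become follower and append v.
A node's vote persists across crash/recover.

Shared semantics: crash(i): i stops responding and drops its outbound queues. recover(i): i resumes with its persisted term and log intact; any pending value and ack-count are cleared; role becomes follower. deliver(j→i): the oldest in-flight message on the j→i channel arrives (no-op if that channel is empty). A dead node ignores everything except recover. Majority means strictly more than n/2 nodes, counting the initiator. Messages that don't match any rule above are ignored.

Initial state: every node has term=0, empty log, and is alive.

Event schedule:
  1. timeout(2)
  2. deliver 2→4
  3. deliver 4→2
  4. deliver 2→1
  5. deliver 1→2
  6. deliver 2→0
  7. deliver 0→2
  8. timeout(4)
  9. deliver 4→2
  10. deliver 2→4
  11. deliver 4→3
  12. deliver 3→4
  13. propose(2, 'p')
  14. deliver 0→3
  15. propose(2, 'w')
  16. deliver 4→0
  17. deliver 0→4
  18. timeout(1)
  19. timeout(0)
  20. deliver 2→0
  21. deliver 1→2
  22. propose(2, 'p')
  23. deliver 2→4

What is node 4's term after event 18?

2

[1] timeout(2) → N2(cand t1 [-])
[2] deliver 2→4 → N4(foll t1 [-])
[3] deliver 4→2 → ∅
[4] deliver 2→1 → N1(foll t1 [-])
[5] deliver 1→2 → N2(lead t1 [-])
[6] deliver 2→0 → N0(foll t1 [-])
[7] deliver 0→2 → ∅
[8] timeout(4) → N4(cand t2 [-])
[9] deliver 4→2 → N2(foll t2 [-])
[10] deliver 2→4 → ∅
[11] deliver 4→3 → N3(foll t2 [-])
[12] deliver 3→4 → N4(lead t2 [-])
[13] propose(2,'p') → ∅
[14] deliver 0→3 → ∅
[15] propose(2,'w') → ∅
[16] deliver 4→0 → N0(foll t2 [-])
[17] deliver 0→4 → ∅
[18] timeout(1) → N1(cand t2 [-])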